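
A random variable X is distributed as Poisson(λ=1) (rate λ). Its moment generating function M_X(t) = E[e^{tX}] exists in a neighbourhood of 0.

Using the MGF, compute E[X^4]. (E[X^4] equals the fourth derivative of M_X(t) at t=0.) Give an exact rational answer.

E[X^4] = M′′′′(0) = 15

M_X(t) = e^(e^(t) - 1)
M′(t) = e^(-1)*e^(t)*e^(e^(t))
M′′(t) = (e^(2*t)*e^(e^(t)) + e^(t)*e^(e^(t)))*e^(-1)
M′′′(t) = (e^(3*t)*e^(e^(t)) + 3*e^(2*t)*e^(e^(t)) + e^(t)*e^(e^(t)))*e^(-1)
M′′′′(t) = (e^(4*t)*e^(e^(t)) + 6*e^(3*t)*e^(e^(t)) + 7*e^(2*t)*e^(e^(t)) + e^(t)*e^(e^(t)))*e^(-1)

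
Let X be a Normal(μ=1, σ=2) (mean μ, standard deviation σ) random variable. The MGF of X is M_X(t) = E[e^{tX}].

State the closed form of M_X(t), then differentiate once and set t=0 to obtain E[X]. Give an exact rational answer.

M_X(t) = e^(2*t^2 + t)
dM/dt = 4*t*e^(t)*e^(2*t^2) + e^(t)*e^(2*t^2)

E[X] = dM/dt |_{t=0} = 1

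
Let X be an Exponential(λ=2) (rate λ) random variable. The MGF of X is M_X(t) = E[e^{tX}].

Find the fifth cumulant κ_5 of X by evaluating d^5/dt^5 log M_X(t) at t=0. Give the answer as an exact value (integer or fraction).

κ_5 = D^5[K](0) = 3/4

M_X(t) = 2/(2 - t)
K_X(t) = log M_X(t) = -log(2 - t) + log(2)
D^5[K](t) = -24/(t^5 - 10*t^4 + 40*t^3 - 80*t^2 + 80*t - 32)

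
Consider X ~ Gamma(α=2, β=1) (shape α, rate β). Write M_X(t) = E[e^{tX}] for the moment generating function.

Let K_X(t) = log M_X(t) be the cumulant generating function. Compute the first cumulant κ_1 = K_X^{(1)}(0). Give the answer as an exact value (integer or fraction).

M_X(t) = (1 - t)^(-2)
K_X(t) = log M_X(t) = -2*log(1 - t)
K^(1)(t) = -2/(t - 1)

κ_1 = K^(1)(0) = 2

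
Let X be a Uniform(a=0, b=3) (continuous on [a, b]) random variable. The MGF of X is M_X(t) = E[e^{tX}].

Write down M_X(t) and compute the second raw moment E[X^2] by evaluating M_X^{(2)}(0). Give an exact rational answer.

M_X(t) = (e^(3*t) - 1)/(3*t)
dM/dt = (3*t*e^(3*t) - e^(3*t) + 1)/(3*t^2)
d^2M/dt^2 = (9*t^2*e^(3*t) - 6*t*e^(3*t) + 2*e^(3*t) - 2)/(3*t^3)

E[X^2] = d^2M/dt^2 |_{t=0} = 3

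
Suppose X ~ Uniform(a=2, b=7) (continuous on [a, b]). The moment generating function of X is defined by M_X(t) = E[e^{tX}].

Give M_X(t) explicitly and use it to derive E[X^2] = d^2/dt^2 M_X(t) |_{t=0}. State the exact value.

M_X(t) = (e^(7*t) - e^(2*t))/(5*t)
D^2[M](t) = (49*t^2*e^(7*t) - 4*t^2*e^(2*t) - 14*t*e^(7*t) + 4*t*e^(2*t) + 2*e^(7*t) - 2*e^(2*t))/(5*t^3)

E[X^2] = D^2[M](0) = 67/3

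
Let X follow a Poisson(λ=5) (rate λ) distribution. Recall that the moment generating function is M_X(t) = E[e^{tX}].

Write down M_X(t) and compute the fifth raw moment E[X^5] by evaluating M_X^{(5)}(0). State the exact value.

M_X(t) = e^(5*e^(t) - 5)
M′(t) = 5*e^(-5)*e^(t)*e^(5*e^(t))
M′′(t) = (25*e^(2*t)*e^(5*e^(t)) + 5*e^(t)*e^(5*e^(t)))*e^(-5)
M′′′(t) = (125*e^(3*t)*e^(5*e^(t)) + 75*e^(2*t)*e^(5*e^(t)) + 5*e^(t)*e^(5*e^(t)))*e^(-5)
M′′′′(t) = (625*e^(4*t)*e^(5*e^(t)) + 750*e^(3*t)*e^(5*e^(t)) + 175*e^(2*t)*e^(5*e^(t)) + 5*e^(t)*e^(5*e^(t)))*e^(-5)
M′′′′′(t) = (3125*e^(5*t)*e^(5*e^(t)) + 6250*e^(4*t)*e^(5*e^(t)) + 3125*e^(3*t)*e^(5*e^(t)) + 375*e^(2*t)*e^(5*e^(t)) + 5*e^(t)*e^(5*e^(t)))*e^(-5)

E[X^5] = M′′′′′(0) = 12880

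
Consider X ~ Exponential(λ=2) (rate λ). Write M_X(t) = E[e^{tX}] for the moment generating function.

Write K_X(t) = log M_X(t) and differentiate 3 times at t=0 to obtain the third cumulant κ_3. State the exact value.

M_X(t) = 2/(2 - t)
K_X(t) = log M_X(t) = -log(2 - t) + log(2)
K′(t) = -1/(t - 2)
K′′(t) = 1/(t^2 - 4*t + 4)
K′′′(t) = -2/(t^3 - 6*t^2 + 12*t - 8)

κ_3 = K′′′(0) = 1/4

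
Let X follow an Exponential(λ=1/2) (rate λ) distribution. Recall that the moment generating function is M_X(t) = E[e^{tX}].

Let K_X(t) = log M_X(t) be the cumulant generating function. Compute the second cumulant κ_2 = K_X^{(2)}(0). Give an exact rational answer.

κ_2 = K^(2)(0) = 4

M_X(t) = 1/(2*(1/2 - t))
K_X(t) = log M_X(t) = -log(1/2 - t) - log(2)
K^(2)(t) = 4/(4*t^2 - 4*t + 1)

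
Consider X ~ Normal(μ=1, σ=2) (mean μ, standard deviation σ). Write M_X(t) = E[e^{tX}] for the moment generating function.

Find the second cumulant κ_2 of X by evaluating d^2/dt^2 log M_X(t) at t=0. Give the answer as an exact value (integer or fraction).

M_X(t) = e^(2*t^2 + t)
K_X(t) = log M_X(t) = 2*t^2 + t
dK/dt = 4*t + 1
d^2K/dt^2 = 4

κ_2 = d^2K/dt^2 |_{t=0} = 4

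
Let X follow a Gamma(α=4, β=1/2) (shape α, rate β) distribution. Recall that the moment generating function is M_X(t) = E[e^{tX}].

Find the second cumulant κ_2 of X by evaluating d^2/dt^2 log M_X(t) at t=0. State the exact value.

κ_2 = D^2[K](0) = 16

M_X(t) = 1/(16*(1/2 - t)^4)
K_X(t) = log M_X(t) = -4*log(1/2 - t) - 4*log(2)
D^2[K](t) = 16/(4*t^2 - 4*t + 1)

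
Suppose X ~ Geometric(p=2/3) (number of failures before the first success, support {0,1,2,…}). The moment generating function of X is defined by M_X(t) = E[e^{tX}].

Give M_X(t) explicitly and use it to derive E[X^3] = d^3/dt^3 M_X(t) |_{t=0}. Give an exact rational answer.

E[X^3] = D^3[M](0) = 11/4

M_X(t) = 2/(3*(1 - e^(t)/3))
D^3[M](t) = (2*e^(3*t) + 24*e^(2*t) + 18*e^(t))/(e^(4*t) - 12*e^(3*t) + 54*e^(2*t) - 108*e^(t) + 81)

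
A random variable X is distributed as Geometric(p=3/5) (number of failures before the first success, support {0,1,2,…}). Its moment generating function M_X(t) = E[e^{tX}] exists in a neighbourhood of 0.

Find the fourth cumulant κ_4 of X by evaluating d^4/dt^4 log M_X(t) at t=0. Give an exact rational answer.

κ_4 = D^4[K](0) = 230/27

M_X(t) = 3/(5*(1 - 2*e^(t)/5))
K_X(t) = log M_X(t) = -log(1 - 2*e^(t)/5) - log(5) + log(3)
D^4[K](t) = (40*e^(3*t) + 400*e^(2*t) + 250*e^(t))/(16*e^(4*t) - 160*e^(3*t) + 600*e^(2*t) - 1000*e^(t) + 625)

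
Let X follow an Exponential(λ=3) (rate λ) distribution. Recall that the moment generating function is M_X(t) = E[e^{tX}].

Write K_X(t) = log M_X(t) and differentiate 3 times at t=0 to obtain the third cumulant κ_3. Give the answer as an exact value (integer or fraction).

κ_3 = D^3[K](0) = 2/27

M_X(t) = 3/(3 - t)
K_X(t) = log M_X(t) = -log(3 - t) + log(3)
D^3[K](t) = -2/(t^3 - 9*t^2 + 27*t - 27)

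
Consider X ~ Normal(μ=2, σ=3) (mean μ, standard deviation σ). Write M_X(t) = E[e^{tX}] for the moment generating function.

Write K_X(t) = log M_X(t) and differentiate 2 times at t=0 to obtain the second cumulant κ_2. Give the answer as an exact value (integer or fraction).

M_X(t) = e^(9*t^2/2 + 2*t)
K_X(t) = log M_X(t) = 9*t^2/2 + 2*t
K′(t) = 9*t + 2
K′′(t) = 9

κ_2 = K′′(0) = 9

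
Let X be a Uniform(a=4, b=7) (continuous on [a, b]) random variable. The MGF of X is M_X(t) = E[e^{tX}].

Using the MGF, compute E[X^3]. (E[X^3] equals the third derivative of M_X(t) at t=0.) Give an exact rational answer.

E[X^3] = D^3[M](0) = 715/4

M_X(t) = (e^(7*t) - e^(4*t))/(3*t)
D^3[M](t) = (343*t^3*e^(7*t) - 64*t^3*e^(4*t) - 147*t^2*e^(7*t) + 48*t^2*e^(4*t) + 42*t*e^(7*t) - 24*t*e^(4*t) - 6*e^(7*t) + 6*e^(4*t))/(3*t^4)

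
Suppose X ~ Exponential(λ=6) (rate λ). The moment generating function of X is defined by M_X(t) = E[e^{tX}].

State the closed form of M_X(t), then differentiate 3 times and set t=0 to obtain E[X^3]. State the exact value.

E[X^3] = M^(3)(0) = 1/36

M_X(t) = 6/(6 - t)
M^(3)(t) = 36/(t^4 - 24*t^3 + 216*t^2 - 864*t + 1296)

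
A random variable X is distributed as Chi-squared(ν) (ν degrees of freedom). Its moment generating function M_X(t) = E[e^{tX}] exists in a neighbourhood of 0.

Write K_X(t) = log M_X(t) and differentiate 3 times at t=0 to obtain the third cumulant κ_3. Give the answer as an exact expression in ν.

M_X(t) = (1 - 2*t)^(-ν/2)
K_X(t) = log M_X(t) = -ν*log(1 - 2*t)/2
K′(t) = -ν/(2*t - 1)
K′′(t) = 2*ν/(4*t^2 - 4*t + 1)
K′′′(t) = -8*ν/(8*t^3 - 12*t^2 + 6*t - 1)

κ_3 = K′′′(0) = 8*ν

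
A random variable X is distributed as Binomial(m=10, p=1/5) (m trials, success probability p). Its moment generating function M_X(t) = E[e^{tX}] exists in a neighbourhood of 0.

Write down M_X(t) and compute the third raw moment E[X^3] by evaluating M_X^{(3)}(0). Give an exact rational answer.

E[X^3] = d^3M/dt^3 |_{t=0} = 464/25

M_X(t) = (e^(t)/5 + 4/5)^10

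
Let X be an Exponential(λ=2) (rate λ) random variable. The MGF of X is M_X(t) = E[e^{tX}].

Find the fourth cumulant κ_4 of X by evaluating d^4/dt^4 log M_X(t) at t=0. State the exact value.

M_X(t) = 2/(2 - t)
K_X(t) = log M_X(t) = -log(2 - t) + log(2)
K^(4)(t) = 6/(t^4 - 8*t^3 + 24*t^2 - 32*t + 16)

κ_4 = K^(4)(0) = 3/8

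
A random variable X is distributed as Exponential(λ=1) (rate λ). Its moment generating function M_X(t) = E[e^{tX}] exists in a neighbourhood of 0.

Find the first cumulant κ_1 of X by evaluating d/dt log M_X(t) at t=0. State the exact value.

κ_1 = D[K](0) = 1

M_X(t) = 1/(1 - t)
K_X(t) = log M_X(t) = -log(1 - t)
D[K](t) = -1/(t - 1)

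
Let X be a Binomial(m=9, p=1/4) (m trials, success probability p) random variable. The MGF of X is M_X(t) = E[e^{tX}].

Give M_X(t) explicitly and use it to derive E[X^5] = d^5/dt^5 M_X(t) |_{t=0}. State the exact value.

M_X(t) = (e^(t)/4 + 3/4)^9

E[X^5] = M^(5)(0) = 25569/64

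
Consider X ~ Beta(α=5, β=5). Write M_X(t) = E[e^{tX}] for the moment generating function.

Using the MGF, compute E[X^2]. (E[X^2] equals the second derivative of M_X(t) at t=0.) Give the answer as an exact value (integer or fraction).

M_X(t) = ₁F₁(5; 10; t)
dM/dt = ₁F₁(6; 11; t)/2
d^2M/dt^2 = 3*₁F₁(7; 12; t)/11

E[X^2] = d^2M/dt^2 |_{t=0} = 3/11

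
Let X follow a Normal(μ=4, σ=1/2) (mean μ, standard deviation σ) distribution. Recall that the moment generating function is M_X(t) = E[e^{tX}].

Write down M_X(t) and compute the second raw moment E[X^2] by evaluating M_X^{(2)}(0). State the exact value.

M_X(t) = e^(t^2/8 + 4*t)
M′(t) = t*e^(4*t)*e^(t^2/8)/4 + 4*e^(4*t)*e^(t^2/8)
M′′(t) = t^2*e^(4*t)*e^(t^2/8)/16 + 2*t*e^(4*t)*e^(t^2/8) + 65*e^(4*t)*e^(t^2/8)/4

E[X^2] = M′′(0) = 65/4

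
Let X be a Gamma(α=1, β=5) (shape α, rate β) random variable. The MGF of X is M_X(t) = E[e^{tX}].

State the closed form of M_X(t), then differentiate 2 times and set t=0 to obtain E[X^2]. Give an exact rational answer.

E[X^2] = D^2[M](0) = 2/25

M_X(t) = 5/(5 - t)
D^2[M](t) = -10/(t^3 - 15*t^2 + 75*t - 125)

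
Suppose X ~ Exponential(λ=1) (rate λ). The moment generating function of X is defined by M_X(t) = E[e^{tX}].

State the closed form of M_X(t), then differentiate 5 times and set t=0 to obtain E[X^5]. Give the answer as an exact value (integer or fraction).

E[X^5] = M′′′′′(0) = 120

M_X(t) = 1/(1 - t)
M′(t) = 1/(t^2 - 2*t + 1)
M′′(t) = -2/(t^3 - 3*t^2 + 3*t - 1)
M′′′(t) = 6/(t^4 - 4*t^3 + 6*t^2 - 4*t + 1)
M′′′′(t) = -24/(t^5 - 5*t^4 + 10*t^3 - 10*t^2 + 5*t - 1)
M′′′′′(t) = 120/(t^6 - 6*t^5 + 15*t^4 - 20*t^3 + 15*t^2 - 6*t + 1)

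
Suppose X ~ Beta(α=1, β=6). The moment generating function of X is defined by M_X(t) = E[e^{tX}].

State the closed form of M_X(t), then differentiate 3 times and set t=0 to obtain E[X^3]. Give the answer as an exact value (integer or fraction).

E[X^3] = M^(3)(0) = 1/84

M_X(t) = ₁F₁(1; 7; t)
M^(3)(t) = ₁F₁(4; 10; t)/84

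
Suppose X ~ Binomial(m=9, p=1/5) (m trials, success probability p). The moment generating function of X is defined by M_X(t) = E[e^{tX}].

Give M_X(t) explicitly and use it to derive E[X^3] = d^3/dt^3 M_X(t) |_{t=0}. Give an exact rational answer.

E[X^3] = M′′′(0) = 1809/125

M_X(t) = (e^(t)/5 + 4/5)^9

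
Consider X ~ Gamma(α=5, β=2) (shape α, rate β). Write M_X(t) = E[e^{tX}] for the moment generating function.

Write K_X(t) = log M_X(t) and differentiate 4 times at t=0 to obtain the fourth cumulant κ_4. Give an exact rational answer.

κ_4 = d^4K/dt^4 |_{t=0} = 15/8

M_X(t) = 32/(2 - t)^5
K_X(t) = log M_X(t) = -5*log(2 - t) + 5*log(2)
dK/dt = -5/(t - 2)
d^2K/dt^2 = 5/(t^2 - 4*t + 4)
d^3K/dt^3 = -10/(t^3 - 6*t^2 + 12*t - 8)
d^4K/dt^4 = 30/(t^4 - 8*t^3 + 24*t^2 - 32*t + 16)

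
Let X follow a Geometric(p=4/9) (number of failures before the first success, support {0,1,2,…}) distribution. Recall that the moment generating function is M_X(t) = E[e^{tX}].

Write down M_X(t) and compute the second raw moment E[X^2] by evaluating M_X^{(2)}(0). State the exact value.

M_X(t) = 4/(9*(1 - 5*e^(t)/9))
D^2[M](t) = (-100*e^(2*t) - 180*e^(t))/(125*e^(3*t) - 675*e^(2*t) + 1215*e^(t) - 729)

E[X^2] = D^2[M](0) = 35/8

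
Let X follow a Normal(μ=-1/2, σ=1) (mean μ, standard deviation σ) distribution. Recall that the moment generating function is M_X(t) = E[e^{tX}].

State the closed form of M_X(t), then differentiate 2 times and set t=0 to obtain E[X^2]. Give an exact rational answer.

M_X(t) = e^(t^2/2 - t/2)
M′(t) = t*e^(-t/2)*e^(t^2/2) - e^(-t/2)*e^(t^2/2)/2
M′′(t) = (4*t^2*e^(t^2/2) - 4*t*e^(t^2/2) + 5*e^(t^2/2))*e^(-t/2)/4

E[X^2] = M′′(0) = 5/4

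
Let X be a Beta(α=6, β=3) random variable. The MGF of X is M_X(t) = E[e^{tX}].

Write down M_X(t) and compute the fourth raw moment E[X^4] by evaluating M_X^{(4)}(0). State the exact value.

E[X^4] = D^4[M](0) = 14/55

M_X(t) = ₁F₁(6; 9; t)
D^4[M](t) = 14*₁F₁(10; 13; t)/55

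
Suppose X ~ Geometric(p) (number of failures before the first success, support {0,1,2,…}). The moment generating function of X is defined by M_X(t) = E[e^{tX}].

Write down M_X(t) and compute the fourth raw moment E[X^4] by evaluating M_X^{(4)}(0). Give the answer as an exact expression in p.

M_X(t) = p/(-(1 - p)*e^(t) + 1)
M′(t) = (-p^2*e^(t) + p*e^(t))/(p^2*e^(2*t) - 2*p*e^(2*t) + 2*p*e^(t) + e^(2*t) - 2*e^(t) + 1)

E[X^4] = M′′′′(0) = 1 - 15/p + 50/p^2 - 60/p^3 + 24/p^4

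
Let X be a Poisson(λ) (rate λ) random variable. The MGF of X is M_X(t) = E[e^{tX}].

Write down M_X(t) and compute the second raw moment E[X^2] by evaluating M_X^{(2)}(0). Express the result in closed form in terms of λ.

E[X^2] = d^2M/dt^2 |_{t=0} = λ*(λ + 1)

M_X(t) = e^(λ*(e^(t) - 1))
dM/dt = λ*e^(-λ)*e^(t)*e^(λ*e^(t))
d^2M/dt^2 = (λ^2*e^(2*t)*e^(λ*e^(t)) + λ*e^(t)*e^(λ*e^(t)))*e^(-λ)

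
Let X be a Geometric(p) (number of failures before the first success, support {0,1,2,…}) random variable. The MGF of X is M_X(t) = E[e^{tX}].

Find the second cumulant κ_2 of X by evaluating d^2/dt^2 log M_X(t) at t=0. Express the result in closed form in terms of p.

M_X(t) = p/(-(1 - p)*e^(t) + 1)
K_X(t) = log M_X(t) = log(p) - log(-(1 - p)*e^(t) + 1)
K^(2)(t) = (-p*e^(t) + e^(t))/(p^2*e^(2*t) - 2*p*e^(2*t) + 2*p*e^(t) + e^(2*t) - 2*e^(t) + 1)

κ_2 = K^(2)(0) = (1 - p)/p^2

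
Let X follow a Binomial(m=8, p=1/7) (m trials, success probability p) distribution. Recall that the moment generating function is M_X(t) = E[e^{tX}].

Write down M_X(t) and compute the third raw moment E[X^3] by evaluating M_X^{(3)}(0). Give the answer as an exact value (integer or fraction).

M_X(t) = (e^(t)/7 + 6/7)^8

E[X^3] = M^(3)(0) = 272/49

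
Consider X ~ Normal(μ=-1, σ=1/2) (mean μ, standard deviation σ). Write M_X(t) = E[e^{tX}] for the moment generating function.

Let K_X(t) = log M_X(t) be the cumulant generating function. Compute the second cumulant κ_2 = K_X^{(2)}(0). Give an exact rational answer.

κ_2 = D^2[K](0) = 1/4

M_X(t) = e^(t^2/8 - t)
K_X(t) = log M_X(t) = t^2/8 - t
D^2[K](t) = 1/4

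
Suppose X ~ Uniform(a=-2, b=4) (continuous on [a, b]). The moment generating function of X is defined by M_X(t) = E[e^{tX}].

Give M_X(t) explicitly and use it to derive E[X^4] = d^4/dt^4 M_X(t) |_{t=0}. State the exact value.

E[X^4] = d^4M/dt^4 |_{t=0} = 176/5

M_X(t) = (e^(4*t) - e^(-2*t))/(6*t)
dM/dt = (4*t*e^(6*t) + 2*t - e^(6*t) + 1)*e^(-2*t)/(6*t^2)
d^2M/dt^2 = (8*t^2*e^(6*t) - 2*t^2 - 4*t*e^(6*t) - 2*t + e^(6*t) - 1)*e^(-2*t)/(3*t^3)
d^3M/dt^3 = (32*t^3*e^(6*t) + 4*t^3 - 24*t^2*e^(6*t) + 6*t^2 + 12*t*e^(6*t) + 6*t - 3*e^(6*t) + 3)*e^(-2*t)/(3*t^4)
d^4M/dt^4 = (128*t^4*e^(6*t) - 8*t^4 - 128*t^3*e^(6*t) - 16*t^3 + 96*t^2*e^(6*t) - 24*t^2 - 48*t*e^(6*t) - 24*t + 12*e^(6*t) - 12)*e^(-2*t)/(3*t^5)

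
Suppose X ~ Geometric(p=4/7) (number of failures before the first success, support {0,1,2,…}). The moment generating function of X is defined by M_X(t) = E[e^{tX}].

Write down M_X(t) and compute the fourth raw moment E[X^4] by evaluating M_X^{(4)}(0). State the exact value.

M_X(t) = 4/(7*(1 - 3*e^(t)/7))
M^(4)(t) = (-324*e^(4*t) - 8316*e^(3*t) - 19404*e^(2*t) - 4116*e^(t))/(243*e^(5*t) - 2835*e^(4*t) + 13230*e^(3*t) - 30870*e^(2*t) + 36015*e^(t) - 16807)

E[X^4] = M^(4)(0) = 1005/32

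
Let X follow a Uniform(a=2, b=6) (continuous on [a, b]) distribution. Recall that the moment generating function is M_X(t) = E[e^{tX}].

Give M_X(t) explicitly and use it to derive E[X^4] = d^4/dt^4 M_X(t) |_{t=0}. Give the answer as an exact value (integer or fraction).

M_X(t) = (e^(6*t) - e^(2*t))/(4*t)
M^(4)(t) = (324*t^4*e^(6*t) - 4*t^4*e^(2*t) - 216*t^3*e^(6*t) + 8*t^3*e^(2*t) + 108*t^2*e^(6*t) - 12*t^2*e^(2*t) - 36*t*e^(6*t) + 12*t*e^(2*t) + 6*e^(6*t) - 6*e^(2*t))/t^5

E[X^4] = M^(4)(0) = 1936/5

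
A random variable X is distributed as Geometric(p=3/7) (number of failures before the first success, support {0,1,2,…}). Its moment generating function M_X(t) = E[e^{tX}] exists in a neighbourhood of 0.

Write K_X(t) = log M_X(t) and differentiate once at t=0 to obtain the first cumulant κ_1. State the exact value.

M_X(t) = 3/(7*(1 - 4*e^(t)/7))
K_X(t) = log M_X(t) = -log(1 - 4*e^(t)/7) - log(7) + log(3)
K′(t) = -4*e^(t)/(4*e^(t) - 7)

κ_1 = K′(0) = 4/3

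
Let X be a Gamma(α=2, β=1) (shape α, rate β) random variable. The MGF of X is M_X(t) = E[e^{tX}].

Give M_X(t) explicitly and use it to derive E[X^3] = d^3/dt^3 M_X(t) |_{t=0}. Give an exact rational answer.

E[X^3] = d^3M/dt^3 |_{t=0} = 24

M_X(t) = (1 - t)^(-2)
dM/dt = -2/(t^3 - 3*t^2 + 3*t - 1)
d^2M/dt^2 = 6/(t^4 - 4*t^3 + 6*t^2 - 4*t + 1)
d^3M/dt^3 = -24/(t^5 - 5*t^4 + 10*t^3 - 10*t^2 + 5*t - 1)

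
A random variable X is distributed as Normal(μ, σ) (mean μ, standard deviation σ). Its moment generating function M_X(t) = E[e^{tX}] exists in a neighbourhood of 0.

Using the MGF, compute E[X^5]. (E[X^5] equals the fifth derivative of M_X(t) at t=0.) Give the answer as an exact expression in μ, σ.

E[X^5] = D^5[M](0) = μ*(μ^4 + 10*μ^2*σ^2 + 15*σ^4)

M_X(t) = e^(μ*t + σ^2*t^2/2)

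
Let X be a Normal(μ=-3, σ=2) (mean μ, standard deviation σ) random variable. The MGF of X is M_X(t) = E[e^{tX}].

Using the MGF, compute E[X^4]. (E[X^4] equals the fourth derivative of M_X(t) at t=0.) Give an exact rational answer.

E[X^4] = M′′′′(0) = 345

M_X(t) = e^(2*t^2 - 3*t)
M′(t) = 4*t*e^(-3*t)*e^(2*t^2) - 3*e^(-3*t)*e^(2*t^2)
M′′(t) = (16*t^2*e^(2*t^2) - 24*t*e^(2*t^2) + 13*e^(2*t^2))*e^(-3*t)
M′′′(t) = (64*t^3*e^(2*t^2) - 144*t^2*e^(2*t^2) + 156*t*e^(2*t^2) - 63*e^(2*t^2))*e^(-3*t)
M′′′′(t) = (256*t^4*e^(2*t^2) - 768*t^3*e^(2*t^2) + 1248*t^2*e^(2*t^2) - 1008*t*e^(2*t^2) + 345*e^(2*t^2))*e^(-3*t)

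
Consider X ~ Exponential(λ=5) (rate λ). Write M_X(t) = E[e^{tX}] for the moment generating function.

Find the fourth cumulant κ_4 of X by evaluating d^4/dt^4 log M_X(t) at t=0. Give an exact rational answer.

κ_4 = K^(4)(0) = 6/625

M_X(t) = 5/(5 - t)
K_X(t) = log M_X(t) = -log(5 - t) + log(5)
K^(4)(t) = 6/(t^4 - 20*t^3 + 150*t^2 - 500*t + 625)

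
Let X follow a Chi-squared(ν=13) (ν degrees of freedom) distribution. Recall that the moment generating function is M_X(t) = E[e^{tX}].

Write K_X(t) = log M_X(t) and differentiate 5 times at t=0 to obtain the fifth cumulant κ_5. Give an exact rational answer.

κ_5 = K′′′′′(0) = 4992

M_X(t) = (1 - 2*t)^(-13/2)
K_X(t) = log M_X(t) = -13*log(1 - 2*t)/2
K′(t) = -13/(2*t - 1)
K′′(t) = 26/(4*t^2 - 4*t + 1)
K′′′(t) = -104/(8*t^3 - 12*t^2 + 6*t - 1)
K′′′′(t) = 624/(16*t^4 - 32*t^3 + 24*t^2 - 8*t + 1)
K′′′′′(t) = -4992/(32*t^5 - 80*t^4 + 80*t^3 - 40*t^2 + 10*t - 1)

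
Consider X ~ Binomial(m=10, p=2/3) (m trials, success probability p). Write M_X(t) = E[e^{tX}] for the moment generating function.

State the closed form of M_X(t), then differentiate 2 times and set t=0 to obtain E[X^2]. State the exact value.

M_X(t) = (2*e^(t)/3 + 1/3)^10

E[X^2] = M′′(0) = 140/3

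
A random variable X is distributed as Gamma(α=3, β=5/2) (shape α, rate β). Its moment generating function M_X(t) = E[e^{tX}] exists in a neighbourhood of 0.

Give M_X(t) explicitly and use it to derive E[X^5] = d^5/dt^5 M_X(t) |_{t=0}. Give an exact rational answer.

E[X^5] = M^(5)(0) = 16128/625

M_X(t) = 125/(8*(5/2 - t)^3)
M^(5)(t) = 10080000/(256*t^8 - 5120*t^7 + 44800*t^6 - 224000*t^5 + 700000*t^4 - 1400000*t^3 + 1750000*t^2 - 1250000*t + 390625)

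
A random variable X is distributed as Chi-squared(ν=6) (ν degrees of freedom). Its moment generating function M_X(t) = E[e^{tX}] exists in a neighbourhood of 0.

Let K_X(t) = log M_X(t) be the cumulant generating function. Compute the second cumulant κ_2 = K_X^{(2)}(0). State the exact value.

M_X(t) = (1 - 2*t)^(-3)
K_X(t) = log M_X(t) = -3*log(1 - 2*t)
dK/dt = -6/(2*t - 1)
d^2K/dt^2 = 12/(4*t^2 - 4*t + 1)

κ_2 = d^2K/dt^2 |_{t=0} = 12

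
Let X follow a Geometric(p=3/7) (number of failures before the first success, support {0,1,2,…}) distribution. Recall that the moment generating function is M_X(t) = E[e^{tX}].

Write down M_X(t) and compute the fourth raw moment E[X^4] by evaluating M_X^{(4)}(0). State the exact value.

M_X(t) = 3/(7*(1 - 4*e^(t)/7))
M^(4)(t) = (-768*e^(4*t) - 14784*e^(3*t) - 25872*e^(2*t) - 4116*e^(t))/(1024*e^(5*t) - 8960*e^(4*t) + 31360*e^(3*t) - 54880*e^(2*t) + 48020*e^(t) - 16807)

E[X^4] = M^(4)(0) = 5060/27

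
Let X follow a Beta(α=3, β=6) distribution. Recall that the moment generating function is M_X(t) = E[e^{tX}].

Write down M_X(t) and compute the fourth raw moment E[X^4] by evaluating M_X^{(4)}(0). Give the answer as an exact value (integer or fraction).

E[X^4] = D^4[M](0) = 1/33

M_X(t) = ₁F₁(3; 9; t)
D^4[M](t) = ₁F₁(7; 13; t)/33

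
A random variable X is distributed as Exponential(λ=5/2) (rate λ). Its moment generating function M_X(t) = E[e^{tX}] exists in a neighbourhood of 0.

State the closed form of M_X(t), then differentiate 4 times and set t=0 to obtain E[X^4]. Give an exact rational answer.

E[X^4] = D^4[M](0) = 384/625

M_X(t) = 5/(2*(5/2 - t))
D^4[M](t) = -1920/(32*t^5 - 400*t^4 + 2000*t^3 - 5000*t^2 + 6250*t - 3125)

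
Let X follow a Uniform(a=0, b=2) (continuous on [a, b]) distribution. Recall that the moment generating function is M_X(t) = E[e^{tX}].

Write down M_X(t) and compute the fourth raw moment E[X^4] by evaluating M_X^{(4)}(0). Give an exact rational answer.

M_X(t) = (e^(2*t) - 1)/(2*t)
dM/dt = (2*t*e^(2*t) - e^(2*t) + 1)/(2*t^2)
d^2M/dt^2 = (2*t^2*e^(2*t) - 2*t*e^(2*t) + e^(2*t) - 1)/t^3
d^3M/dt^3 = (4*t^3*e^(2*t) - 6*t^2*e^(2*t) + 6*t*e^(2*t) - 3*e^(2*t) + 3)/t^4
d^4M/dt^4 = (8*t^4*e^(2*t) - 16*t^3*e^(2*t) + 24*t^2*e^(2*t) - 24*t*e^(2*t) + 12*e^(2*t) - 12)/t^5

E[X^4] = d^4M/dt^4 |_{t=0} = 16/5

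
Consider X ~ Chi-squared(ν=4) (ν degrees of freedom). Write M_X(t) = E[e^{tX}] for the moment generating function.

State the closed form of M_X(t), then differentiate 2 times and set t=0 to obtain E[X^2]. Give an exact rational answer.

E[X^2] = d^2M/dt^2 |_{t=0} = 24

M_X(t) = (1 - 2*t)^(-2)
dM/dt = -4/(8*t^3 - 12*t^2 + 6*t - 1)
d^2M/dt^2 = 24/(16*t^4 - 32*t^3 + 24*t^2 - 8*t + 1)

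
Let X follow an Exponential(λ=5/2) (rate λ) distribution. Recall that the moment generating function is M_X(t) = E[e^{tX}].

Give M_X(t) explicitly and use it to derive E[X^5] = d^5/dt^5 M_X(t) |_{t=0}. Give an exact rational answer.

M_X(t) = 5/(2*(5/2 - t))
dM/dt = 10/(4*t^2 - 20*t + 25)
d^2M/dt^2 = -40/(8*t^3 - 60*t^2 + 150*t - 125)
d^3M/dt^3 = 240/(16*t^4 - 160*t^3 + 600*t^2 - 1000*t + 625)
d^4M/dt^4 = -1920/(32*t^5 - 400*t^4 + 2000*t^3 - 5000*t^2 + 6250*t - 3125)
d^5M/dt^5 = 19200/(64*t^6 - 960*t^5 + 6000*t^4 - 20000*t^3 + 37500*t^2 - 37500*t + 15625)

E[X^5] = d^5M/dt^5 |_{t=0} = 768/625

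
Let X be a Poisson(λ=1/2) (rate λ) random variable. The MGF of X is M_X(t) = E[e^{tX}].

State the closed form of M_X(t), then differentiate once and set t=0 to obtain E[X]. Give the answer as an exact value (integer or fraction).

M_X(t) = e^(e^(t)/2 - 1/2)
M′(t) = e^(-1/2)*e^(t)*e^(e^(t)/2)/2

E[X] = M′(0) = 1/2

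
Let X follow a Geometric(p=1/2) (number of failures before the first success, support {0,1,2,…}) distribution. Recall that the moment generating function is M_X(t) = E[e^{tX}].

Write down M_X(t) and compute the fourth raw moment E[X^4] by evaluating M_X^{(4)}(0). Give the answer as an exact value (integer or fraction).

E[X^4] = M^(4)(0) = 75

M_X(t) = 1/(2*(1 - e^(t)/2))
M^(4)(t) = (-e^(4*t) - 22*e^(3*t) - 44*e^(2*t) - 8*e^(t))/(e^(5*t) - 10*e^(4*t) + 40*e^(3*t) - 80*e^(2*t) + 80*e^(t) - 32)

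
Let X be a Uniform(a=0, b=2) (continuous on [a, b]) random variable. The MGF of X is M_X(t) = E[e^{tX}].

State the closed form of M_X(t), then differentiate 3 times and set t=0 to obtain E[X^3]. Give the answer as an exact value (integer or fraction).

M_X(t) = (e^(2*t) - 1)/(2*t)
D^3[M](t) = (4*t^3*e^(2*t) - 6*t^2*e^(2*t) + 6*t*e^(2*t) - 3*e^(2*t) + 3)/t^4

E[X^3] = D^3[M](0) = 2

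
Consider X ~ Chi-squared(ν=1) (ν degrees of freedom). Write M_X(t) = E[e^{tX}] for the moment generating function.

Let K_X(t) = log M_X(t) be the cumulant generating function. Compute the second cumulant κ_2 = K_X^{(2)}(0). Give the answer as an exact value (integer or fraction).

κ_2 = d^2K/dt^2 |_{t=0} = 2

M_X(t) = 1/√(1 - 2*t)
K_X(t) = log M_X(t) = -log(1 - 2*t)/2
dK/dt = -1/(2*t - 1)
d^2K/dt^2 = 2/(4*t^2 - 4*t + 1)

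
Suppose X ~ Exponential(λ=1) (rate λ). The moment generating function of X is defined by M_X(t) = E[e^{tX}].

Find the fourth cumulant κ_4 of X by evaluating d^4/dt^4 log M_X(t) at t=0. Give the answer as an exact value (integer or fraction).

M_X(t) = 1/(1 - t)
K_X(t) = log M_X(t) = -log(1 - t)
D^4[K](t) = 6/(t^4 - 4*t^3 + 6*t^2 - 4*t + 1)

κ_4 = D^4[K](0) = 6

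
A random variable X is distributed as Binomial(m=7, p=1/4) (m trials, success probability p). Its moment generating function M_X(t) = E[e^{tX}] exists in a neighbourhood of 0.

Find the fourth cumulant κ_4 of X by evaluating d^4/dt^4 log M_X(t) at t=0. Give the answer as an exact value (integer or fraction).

κ_4 = K′′′′(0) = -21/128

M_X(t) = (e^(t)/4 + 3/4)^7
K_X(t) = log M_X(t) = 7*log(e^(t)/4 + 3/4)
K′(t) = 7*e^(t)/(e^(t) + 3)
K′′(t) = 21*e^(t)/(e^(2*t) + 6*e^(t) + 9)
K′′′(t) = (-21*e^(2*t) + 63*e^(t))/(e^(3*t) + 9*e^(2*t) + 27*e^(t) + 27)
K′′′′(t) = (21*e^(3*t) - 252*e^(2*t) + 189*e^(t))/(e^(4*t) + 12*e^(3*t) + 54*e^(2*t) + 108*e^(t) + 81)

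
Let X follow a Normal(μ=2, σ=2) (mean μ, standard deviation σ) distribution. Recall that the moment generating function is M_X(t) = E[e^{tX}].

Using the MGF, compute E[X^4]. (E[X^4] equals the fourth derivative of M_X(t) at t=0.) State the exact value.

E[X^4] = d^4M/dt^4 |_{t=0} = 160

M_X(t) = e^(2*t^2 + 2*t)
dM/dt = 4*t*e^(2*t)*e^(2*t^2) + 2*e^(2*t)*e^(2*t^2)
d^2M/dt^2 = 16*t^2*e^(2*t)*e^(2*t^2) + 16*t*e^(2*t)*e^(2*t^2) + 8*e^(2*t)*e^(2*t^2)
d^3M/dt^3 = 64*t^3*e^(2*t)*e^(2*t^2) + 96*t^2*e^(2*t)*e^(2*t^2) + 96*t*e^(2*t)*e^(2*t^2) + 32*e^(2*t)*e^(2*t^2)
d^4M/dt^4 = 256*t^4*e^(2*t)*e^(2*t^2) + 512*t^3*e^(2*t)*e^(2*t^2) + 768*t^2*e^(2*t)*e^(2*t^2) + 512*t*e^(2*t)*e^(2*t^2) + 160*e^(2*t)*e^(2*t^2)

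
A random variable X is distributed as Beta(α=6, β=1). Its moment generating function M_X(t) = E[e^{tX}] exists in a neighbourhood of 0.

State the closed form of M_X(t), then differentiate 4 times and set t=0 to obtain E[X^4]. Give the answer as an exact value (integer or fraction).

M_X(t) = ₁F₁(6; 7; t)
D^4[M](t) = 3*₁F₁(10; 11; t)/5

E[X^4] = D^4[M](0) = 3/5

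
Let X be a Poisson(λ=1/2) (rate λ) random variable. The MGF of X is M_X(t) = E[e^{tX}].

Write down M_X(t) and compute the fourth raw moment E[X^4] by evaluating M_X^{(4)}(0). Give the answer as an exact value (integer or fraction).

M_X(t) = e^(e^(t)/2 - 1/2)
dM/dt = e^(-1/2)*e^(t)*e^(e^(t)/2)/2
d^2M/dt^2 = (e^(2*t)*e^(e^(t)/2) + 2*e^(t)*e^(e^(t)/2))*e^(-1/2)/4
d^3M/dt^3 = (e^(3*t)*e^(e^(t)/2) + 6*e^(2*t)*e^(e^(t)/2) + 4*e^(t)*e^(e^(t)/2))*e^(-1/2)/8
d^4M/dt^4 = (e^(4*t)*e^(e^(t)/2) + 12*e^(3*t)*e^(e^(t)/2) + 28*e^(2*t)*e^(e^(t)/2) + 8*e^(t)*e^(e^(t)/2))*e^(-1/2)/16

E[X^4] = d^4M/dt^4 |_{t=0} = 49/16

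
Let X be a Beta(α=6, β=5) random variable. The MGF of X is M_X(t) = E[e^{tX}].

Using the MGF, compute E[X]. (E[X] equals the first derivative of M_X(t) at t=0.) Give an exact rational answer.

E[X] = dM/dt |_{t=0} = 6/11

M_X(t) = ₁F₁(6; 11; t)
dM/dt = 6*₁F₁(7; 12; t)/11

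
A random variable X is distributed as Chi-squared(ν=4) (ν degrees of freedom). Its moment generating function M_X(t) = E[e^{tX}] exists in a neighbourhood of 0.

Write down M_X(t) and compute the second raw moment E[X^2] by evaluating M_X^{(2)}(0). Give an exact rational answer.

M_X(t) = (1 - 2*t)^(-2)
D^2[M](t) = 24/(16*t^4 - 32*t^3 + 24*t^2 - 8*t + 1)

E[X^2] = D^2[M](0) = 24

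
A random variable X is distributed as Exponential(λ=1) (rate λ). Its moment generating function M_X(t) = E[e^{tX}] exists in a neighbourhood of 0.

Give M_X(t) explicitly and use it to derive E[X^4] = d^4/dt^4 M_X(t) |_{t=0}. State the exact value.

E[X^4] = M′′′′(0) = 24

M_X(t) = 1/(1 - t)
M′(t) = 1/(t^2 - 2*t + 1)
M′′(t) = -2/(t^3 - 3*t^2 + 3*t - 1)
M′′′(t) = 6/(t^4 - 4*t^3 + 6*t^2 - 4*t + 1)
M′′′′(t) = -24/(t^5 - 5*t^4 + 10*t^3 - 10*t^2 + 5*t - 1)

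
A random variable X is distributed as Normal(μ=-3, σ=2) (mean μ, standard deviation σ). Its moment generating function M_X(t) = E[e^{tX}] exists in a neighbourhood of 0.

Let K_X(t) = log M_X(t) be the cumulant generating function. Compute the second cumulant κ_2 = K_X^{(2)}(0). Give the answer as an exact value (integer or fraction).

M_X(t) = e^(2*t^2 - 3*t)
K_X(t) = log M_X(t) = 2*t^2 - 3*t
K′(t) = 4*t - 3
K′′(t) = 4

κ_2 = K′′(0) = 4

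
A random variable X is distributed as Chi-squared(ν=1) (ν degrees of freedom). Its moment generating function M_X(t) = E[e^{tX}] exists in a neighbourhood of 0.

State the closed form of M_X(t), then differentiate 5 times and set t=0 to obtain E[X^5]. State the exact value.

E[X^5] = M^(5)(0) = 945

M_X(t) = 1/√(1 - 2*t)
M^(5)(t) = -945/(32*t^5*√(1 - 2*t) - 80*t^4*√(1 - 2*t) + 80*t^3*√(1 - 2*t) - 40*t^2*√(1 - 2*t) + 10*t*√(1 - 2*t) - √(1 - 2*t))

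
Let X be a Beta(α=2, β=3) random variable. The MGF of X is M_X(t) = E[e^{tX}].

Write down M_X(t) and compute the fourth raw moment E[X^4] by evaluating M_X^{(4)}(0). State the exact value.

M_X(t) = ₁F₁(2; 5; t)
M^(4)(t) = ₁F₁(6; 9; t)/14

E[X^4] = M^(4)(0) = 1/14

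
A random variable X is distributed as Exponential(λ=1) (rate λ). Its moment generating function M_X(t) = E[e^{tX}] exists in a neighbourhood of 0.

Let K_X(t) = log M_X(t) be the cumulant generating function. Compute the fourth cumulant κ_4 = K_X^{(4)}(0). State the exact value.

M_X(t) = 1/(1 - t)
K_X(t) = log M_X(t) = -log(1 - t)
D^4[K](t) = 6/(t^4 - 4*t^3 + 6*t^2 - 4*t + 1)

κ_4 = D^4[K](0) = 6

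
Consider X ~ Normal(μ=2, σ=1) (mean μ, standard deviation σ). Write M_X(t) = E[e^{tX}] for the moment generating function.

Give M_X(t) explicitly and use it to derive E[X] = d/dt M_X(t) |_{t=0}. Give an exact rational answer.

E[X] = dM/dt |_{t=0} = 2

M_X(t) = e^(t^2/2 + 2*t)
dM/dt = t*e^(2*t)*e^(t^2/2) + 2*e^(2*t)*e^(t^2/2)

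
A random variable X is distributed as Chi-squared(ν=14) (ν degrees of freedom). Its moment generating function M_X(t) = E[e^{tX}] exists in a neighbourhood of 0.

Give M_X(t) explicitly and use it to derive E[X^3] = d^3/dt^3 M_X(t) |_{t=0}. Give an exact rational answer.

M_X(t) = (1 - 2*t)^(-7)
M′(t) = 14/(256*t^8 - 1024*t^7 + 1792*t^6 - 1792*t^5 + 1120*t^4 - 448*t^3 + 112*t^2 - 16*t + 1)
M′′(t) = -224/(512*t^9 - 2304*t^8 + 4608*t^7 - 5376*t^6 + 4032*t^5 - 2016*t^4 + 672*t^3 - 144*t^2 + 18*t - 1)
M′′′(t) = 4032/(1024*t^10 - 5120*t^9 + 11520*t^8 - 15360*t^7 + 13440*t^6 - 8064*t^5 + 3360*t^4 - 960*t^3 + 180*t^2 - 20*t + 1)

E[X^3] = M′′′(0) = 4032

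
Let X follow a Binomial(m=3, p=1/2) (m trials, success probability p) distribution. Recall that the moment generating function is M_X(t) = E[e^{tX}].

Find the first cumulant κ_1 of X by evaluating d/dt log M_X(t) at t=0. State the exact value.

M_X(t) = (e^(t)/2 + 1/2)^3
K_X(t) = log M_X(t) = 3*log(e^(t)/2 + 1/2)
K′(t) = 3*e^(t)/(e^(t) + 1)

κ_1 = K′(0) = 3/2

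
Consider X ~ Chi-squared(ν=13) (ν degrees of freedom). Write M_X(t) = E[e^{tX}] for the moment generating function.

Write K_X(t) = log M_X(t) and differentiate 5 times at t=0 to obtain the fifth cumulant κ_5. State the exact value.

M_X(t) = (1 - 2*t)^(-13/2)
K_X(t) = log M_X(t) = -13*log(1 - 2*t)/2
K^(5)(t) = -4992/(32*t^5 - 80*t^4 + 80*t^3 - 40*t^2 + 10*t - 1)

κ_5 = K^(5)(0) = 4992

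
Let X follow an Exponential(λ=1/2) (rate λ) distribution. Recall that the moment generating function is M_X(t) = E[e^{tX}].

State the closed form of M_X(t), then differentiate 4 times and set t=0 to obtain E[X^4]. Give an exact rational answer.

E[X^4] = d^4M/dt^4 |_{t=0} = 384

M_X(t) = 1/(2*(1/2 - t))
dM/dt = 2/(4*t^2 - 4*t + 1)
d^2M/dt^2 = -8/(8*t^3 - 12*t^2 + 6*t - 1)
d^3M/dt^3 = 48/(16*t^4 - 32*t^3 + 24*t^2 - 8*t + 1)
d^4M/dt^4 = -384/(32*t^5 - 80*t^4 + 80*t^3 - 40*t^2 + 10*t - 1)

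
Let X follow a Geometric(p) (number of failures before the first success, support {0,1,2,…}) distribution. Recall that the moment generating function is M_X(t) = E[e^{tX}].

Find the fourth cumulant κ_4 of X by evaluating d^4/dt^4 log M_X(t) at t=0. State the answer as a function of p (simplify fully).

M_X(t) = p/(-(1 - p)*e^(t) + 1)
K_X(t) = log M_X(t) = log(p) - log(-(1 - p)*e^(t) + 1)

κ_4 = K^(4)(0) = (-p^3 + 7*p^2 - 12*p + 6)/p^4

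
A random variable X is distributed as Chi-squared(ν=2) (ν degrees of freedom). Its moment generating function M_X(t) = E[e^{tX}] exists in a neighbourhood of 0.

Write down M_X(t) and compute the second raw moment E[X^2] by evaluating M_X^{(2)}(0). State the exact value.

M_X(t) = 1/(1 - 2*t)
M′(t) = 2/(4*t^2 - 4*t + 1)
M′′(t) = -8/(8*t^3 - 12*t^2 + 6*t - 1)

E[X^2] = M′′(0) = 8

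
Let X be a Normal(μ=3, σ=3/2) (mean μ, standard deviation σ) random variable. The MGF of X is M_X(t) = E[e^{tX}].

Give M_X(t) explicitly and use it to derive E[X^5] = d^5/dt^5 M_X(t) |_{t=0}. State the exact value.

M_X(t) = e^(9*t^2/8 + 3*t)

E[X^5] = M^(5)(0) = 17253/16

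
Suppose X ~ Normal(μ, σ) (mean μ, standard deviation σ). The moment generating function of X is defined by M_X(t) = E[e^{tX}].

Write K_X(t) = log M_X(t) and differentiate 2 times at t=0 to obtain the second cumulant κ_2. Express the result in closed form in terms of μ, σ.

M_X(t) = e^(μ*t + σ^2*t^2/2)
K_X(t) = log M_X(t) = μ*t + σ^2*t^2/2
D^2[K](t) = σ^2

κ_2 = D^2[K](0) = σ^2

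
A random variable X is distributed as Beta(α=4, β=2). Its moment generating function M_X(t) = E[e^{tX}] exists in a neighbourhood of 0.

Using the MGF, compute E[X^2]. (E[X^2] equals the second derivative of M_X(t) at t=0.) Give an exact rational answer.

M_X(t) = ₁F₁(4; 6; t)
M′(t) = 2*₁F₁(5; 7; t)/3
M′′(t) = 10*₁F₁(6; 8; t)/21

E[X^2] = M′′(0) = 10/21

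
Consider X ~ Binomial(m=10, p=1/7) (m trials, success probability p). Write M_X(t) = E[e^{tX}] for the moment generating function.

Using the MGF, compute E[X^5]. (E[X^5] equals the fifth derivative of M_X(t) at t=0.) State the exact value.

M_X(t) = (e^(t)/7 + 6/7)^10

E[X^5] = M′′′′′(0) = 250300/2401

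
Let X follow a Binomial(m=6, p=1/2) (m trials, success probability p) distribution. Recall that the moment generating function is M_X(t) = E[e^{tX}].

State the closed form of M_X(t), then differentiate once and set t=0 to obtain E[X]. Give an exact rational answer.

E[X] = dM/dt |_{t=0} = 3

M_X(t) = (e^(t)/2 + 1/2)^6
dM/dt = 3*e^(6*t)/32 + 15*e^(5*t)/32 + 15*e^(4*t)/16 + 15*e^(3*t)/16 + 15*e^(2*t)/32 + 3*e^(t)/32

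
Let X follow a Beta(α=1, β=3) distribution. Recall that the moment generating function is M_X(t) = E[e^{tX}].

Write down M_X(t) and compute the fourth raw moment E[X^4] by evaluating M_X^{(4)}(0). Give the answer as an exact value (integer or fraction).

E[X^4] = d^4M/dt^4 |_{t=0} = 1/35

M_X(t) = ₁F₁(1; 4; t)
dM/dt = ₁F₁(2; 5; t)/4
d^2M/dt^2 = ₁F₁(3; 6; t)/10
d^3M/dt^3 = ₁F₁(4; 7; t)/20
d^4M/dt^4 = ₁F₁(5; 8; t)/35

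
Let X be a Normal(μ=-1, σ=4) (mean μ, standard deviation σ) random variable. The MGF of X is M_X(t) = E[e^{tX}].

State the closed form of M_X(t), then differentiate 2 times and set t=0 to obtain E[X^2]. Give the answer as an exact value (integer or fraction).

M_X(t) = e^(8*t^2 - t)
D^2[M](t) = (256*t^2*e^(8*t^2) - 32*t*e^(8*t^2) + 17*e^(8*t^2))*e^(-t)

E[X^2] = D^2[M](0) = 17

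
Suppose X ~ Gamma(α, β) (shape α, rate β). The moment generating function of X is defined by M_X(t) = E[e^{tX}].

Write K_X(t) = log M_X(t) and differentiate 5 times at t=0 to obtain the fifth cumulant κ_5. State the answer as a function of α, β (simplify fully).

κ_5 = K^(5)(0) = 24*α/β^5

M_X(t) = (β/(β - t))^α
K_X(t) = log M_X(t) = α*(log(β) - log(β - t))
K^(5)(t) = -24*α/(-β^5 + 5*β^4*t - 10*β^3*t^2 + 10*β^2*t^3 - 5*β*t^4 + t^5)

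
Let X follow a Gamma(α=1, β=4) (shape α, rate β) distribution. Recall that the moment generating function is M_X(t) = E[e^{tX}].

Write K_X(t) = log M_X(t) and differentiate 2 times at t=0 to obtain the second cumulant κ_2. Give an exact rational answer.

κ_2 = d^2K/dt^2 |_{t=0} = 1/16

M_X(t) = 4/(4 - t)
K_X(t) = log M_X(t) = -log(4 - t) + 2*log(2)
dK/dt = -1/(t - 4)
d^2K/dt^2 = 1/(t^2 - 8*t + 16)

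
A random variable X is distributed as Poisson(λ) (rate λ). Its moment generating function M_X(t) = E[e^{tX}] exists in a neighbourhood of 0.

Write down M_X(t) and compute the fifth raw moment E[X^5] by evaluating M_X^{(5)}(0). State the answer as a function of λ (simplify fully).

E[X^5] = M^(5)(0) = λ*(λ^4 + 10*λ^3 + 25*λ^2 + 15*λ + 1)

M_X(t) = e^(λ*(e^(t) - 1))
M^(5)(t) = (λ^5*e^(5*t)*e^(λ*e^(t)) + 10*λ^4*e^(4*t)*e^(λ*e^(t)) + 25*λ^3*e^(3*t)*e^(λ*e^(t)) + 15*λ^2*e^(2*t)*e^(λ*e^(t)) + λ*e^(t)*e^(λ*e^(t)))*e^(-λ)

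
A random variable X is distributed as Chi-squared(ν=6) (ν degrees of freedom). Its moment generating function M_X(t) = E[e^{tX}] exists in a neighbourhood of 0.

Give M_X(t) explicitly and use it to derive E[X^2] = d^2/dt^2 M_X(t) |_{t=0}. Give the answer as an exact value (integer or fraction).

E[X^2] = d^2M/dt^2 |_{t=0} = 48

M_X(t) = (1 - 2*t)^(-3)
dM/dt = 6/(16*t^4 - 32*t^3 + 24*t^2 - 8*t + 1)
d^2M/dt^2 = -48/(32*t^5 - 80*t^4 + 80*t^3 - 40*t^2 + 10*t - 1)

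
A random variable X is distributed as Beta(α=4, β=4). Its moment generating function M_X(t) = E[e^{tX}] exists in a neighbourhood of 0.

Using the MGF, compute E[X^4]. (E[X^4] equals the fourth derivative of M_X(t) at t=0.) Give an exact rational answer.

M_X(t) = ₁F₁(4; 8; t)
D^4[M](t) = 7*₁F₁(8; 12; t)/66

E[X^4] = D^4[M](0) = 7/66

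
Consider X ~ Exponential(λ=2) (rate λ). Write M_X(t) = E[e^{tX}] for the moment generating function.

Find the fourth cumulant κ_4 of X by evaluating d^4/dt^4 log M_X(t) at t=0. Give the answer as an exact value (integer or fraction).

κ_4 = d^4K/dt^4 |_{t=0} = 3/8

M_X(t) = 2/(2 - t)
K_X(t) = log M_X(t) = -log(2 - t) + log(2)
dK/dt = -1/(t - 2)
d^2K/dt^2 = 1/(t^2 - 4*t + 4)
d^3K/dt^3 = -2/(t^3 - 6*t^2 + 12*t - 8)
d^4K/dt^4 = 6/(t^4 - 8*t^3 + 24*t^2 - 32*t + 16)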